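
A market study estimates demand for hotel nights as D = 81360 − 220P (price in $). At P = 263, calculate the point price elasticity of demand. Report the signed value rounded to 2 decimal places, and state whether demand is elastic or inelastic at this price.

-2.46; elastic

dD/dP = −220. At P = 263, D = 81360 − 220(263) = 23500.
Ed = (dD/dP)·(P/D) = −220 × (263/23500) = -2.4621…
|Ed| = 2.46 > 1, so demand is elastic.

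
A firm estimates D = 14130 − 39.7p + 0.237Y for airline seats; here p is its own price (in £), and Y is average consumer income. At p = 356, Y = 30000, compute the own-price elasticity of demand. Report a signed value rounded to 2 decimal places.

At the given values, D = 14130 − 39.7(356) + 0.237(30000) = 7106.8.
∂D/∂p = −39.7.
E = (-39.7) × (356/7106.8) = -1.9886…

-1.99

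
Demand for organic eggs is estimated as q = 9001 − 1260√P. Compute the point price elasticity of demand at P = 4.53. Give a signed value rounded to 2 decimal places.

dq/dP = −1260/(2√P) = -296. At P = 4.53, q = 6319.24.
Ed = (dq/dP)·(P/q) = (-296) × (4.53/6319.24) = -0.2121…

-0.21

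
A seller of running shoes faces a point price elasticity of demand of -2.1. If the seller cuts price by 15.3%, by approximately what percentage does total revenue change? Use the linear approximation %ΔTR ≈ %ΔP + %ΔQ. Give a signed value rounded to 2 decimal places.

%ΔQ ≈ Ed × %ΔP = (-2.1) × (-15.3%) = +32.1300%
%ΔTR ≈ %ΔP + %ΔQ = (-15.3%) + (+32.1300%) = +16.8300%

+16.83%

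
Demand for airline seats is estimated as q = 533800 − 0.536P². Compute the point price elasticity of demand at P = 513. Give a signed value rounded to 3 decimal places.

-0.718

dq/dP = −2·0.536·P = -549.936. At P = 513, q = 392741.416.
Ed = (dq/dP)·(P/q) = (-549.936) × (513/392741.416) = -0.71832…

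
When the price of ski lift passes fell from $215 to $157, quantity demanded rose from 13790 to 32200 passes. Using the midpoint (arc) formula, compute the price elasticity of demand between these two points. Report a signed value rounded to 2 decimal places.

-2.57

%ΔQ = (32200 − 13790) / [(13790 + 32200)/2] = 18410/22995 = 0.800608…
%ΔP = (157 − 215) / [(215 + 157)/2] = -58/186 = -0.311827…
Arc Ed = %ΔQ / %ΔP = (18410/22995) / (-58/186) = -2.5674…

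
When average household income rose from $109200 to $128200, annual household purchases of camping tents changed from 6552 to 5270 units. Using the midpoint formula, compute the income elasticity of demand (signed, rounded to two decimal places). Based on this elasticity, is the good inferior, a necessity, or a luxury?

-1.35; inferior

%ΔQ = (5270 − 6552)/[( 6552 + 5270)/2] = -1282/5911 = -0.216883…
%ΔIncome = (128200 − 109200)/[( 109200 + 128200)/2] = 19000/118700 = 0.160067…
E_income = (-1282/5911) / (19000/118700) = -1.3549…
E_income < 0 ⇒ inferior good.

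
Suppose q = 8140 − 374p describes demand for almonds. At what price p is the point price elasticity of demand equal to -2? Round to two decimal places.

Ed = −374p/(8140 − 374p). Set this equal to -2:
374p = 2·(8140 − 374p) ⇒ 374p(1 + 2) = 2·8140
p = 2·8140 / (374·3) = 14.5098…

14.51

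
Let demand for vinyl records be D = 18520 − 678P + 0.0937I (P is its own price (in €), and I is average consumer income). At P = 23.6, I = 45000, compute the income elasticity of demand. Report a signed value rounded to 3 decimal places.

0.626

At the given values, D = 18520 − 678(23.6) + 0.0937(45000) = 6735.7.
∂D/∂I = 0.0937.
E = (0.0937) × (45000/6735.7) = 0.62599…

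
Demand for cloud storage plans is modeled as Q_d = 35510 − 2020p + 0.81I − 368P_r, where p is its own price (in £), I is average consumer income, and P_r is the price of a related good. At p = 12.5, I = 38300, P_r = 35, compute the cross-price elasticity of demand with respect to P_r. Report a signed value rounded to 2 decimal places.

At the given values, Q_d = 35510 − 2020(12.5) + 0.81(38300) − 368(35) = 28403.
∂Q_d/∂P_r = -368.
E = (-368) × (35/28403) = -0.4534…

-0.45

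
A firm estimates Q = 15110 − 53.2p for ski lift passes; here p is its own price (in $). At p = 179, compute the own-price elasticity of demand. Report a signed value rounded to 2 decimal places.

At the given values, Q = 15110 − 53.2(179) = 5587.2.
∂Q/∂p = −53.2.
E = (-53.2) × (179/5587.2) = -1.7043…

-1.70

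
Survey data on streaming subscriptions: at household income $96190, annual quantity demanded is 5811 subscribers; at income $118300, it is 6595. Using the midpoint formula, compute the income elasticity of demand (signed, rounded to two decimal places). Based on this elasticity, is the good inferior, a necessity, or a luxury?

0.61; necessity

%ΔQ = (6595 − 5811)/[( 5811 + 6595)/2] = 784/6203 = 0.126390…
%ΔIncome = (118300 − 96190)/[( 96190 + 118300)/2] = 22110/107245 = 0.206163…
E_income = (784/6203) / (22110/107245) = 0.6130…
0 < E_income < 1 ⇒ normal good, necessity.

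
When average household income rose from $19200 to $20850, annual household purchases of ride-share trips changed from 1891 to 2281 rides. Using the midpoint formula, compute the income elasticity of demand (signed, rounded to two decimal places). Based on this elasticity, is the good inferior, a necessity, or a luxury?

%ΔQ = (2281 − 1891)/[( 1891 + 2281)/2] = 390/2086 = 0.186960…
%ΔIncome = (20850 − 19200)/[( 19200 + 20850)/2] = 1650/20025 = 0.082397…
E_income = (390/2086) / (1650/20025) = 2.2690…
E_income > 1 ⇒ normal good, luxury.

2.27; luxury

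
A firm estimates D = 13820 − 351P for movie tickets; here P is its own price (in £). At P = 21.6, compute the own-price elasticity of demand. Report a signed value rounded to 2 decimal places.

-1.22

At the given values, D = 13820 − 351(21.6) = 6238.4.
∂D/∂P = −351.
E = (-351) × (21.6/6238.4) = -1.2153…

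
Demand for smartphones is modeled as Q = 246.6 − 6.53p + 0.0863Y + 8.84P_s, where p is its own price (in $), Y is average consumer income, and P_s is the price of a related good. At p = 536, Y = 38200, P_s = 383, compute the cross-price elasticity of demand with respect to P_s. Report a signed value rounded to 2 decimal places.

0.99

At the given values, Q = 246.6 − 6.53(536) + 0.0863(38200) + 8.84(383) = 3428.9.
∂Q/∂P_s = 8.84.
E = (8.84) × (383/3428.9) = 0.9874…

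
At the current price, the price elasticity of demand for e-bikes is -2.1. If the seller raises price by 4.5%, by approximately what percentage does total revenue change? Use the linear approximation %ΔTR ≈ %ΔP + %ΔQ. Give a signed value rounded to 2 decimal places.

-4.95%

%ΔQ ≈ Ed × %ΔP = (-2.1) × (+4.5%) = -9.4500%
%ΔTR ≈ %ΔP + %ΔQ = (+4.5%) + (-9.4500%) = -4.9500%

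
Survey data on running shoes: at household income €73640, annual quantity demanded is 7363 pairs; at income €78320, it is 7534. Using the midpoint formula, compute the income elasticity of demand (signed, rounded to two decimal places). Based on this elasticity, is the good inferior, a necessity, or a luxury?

0.37; necessity

%ΔQ = (7534 − 7363)/[( 7363 + 7534)/2] = 171/7448.5 = 0.022957…
%ΔIncome = (78320 − 73640)/[( 73640 + 78320)/2] = 4680/75980 = 0.061595…
E_income = (171/7448.5) / (4680/75980) = 0.3727…
0 < E_income < 1 ⇒ normal good, necessity.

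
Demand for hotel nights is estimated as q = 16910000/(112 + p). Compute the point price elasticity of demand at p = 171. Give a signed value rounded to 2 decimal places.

-0.60

dq/dp = −16910000/(112 + p)² = -211.14. At p = 171, q = 59752.7.
Ed = (dq/dp)·(p/q) = (-211.14) × (171/59752.7) = -0.6042…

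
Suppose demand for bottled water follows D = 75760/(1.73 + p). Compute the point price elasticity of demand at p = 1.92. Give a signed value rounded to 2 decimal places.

dD/dp = −75760/(1.73 + p)² = -5686.62. At p = 1.92, D = 20756.2.
Ed = (dD/dp)·(p/D) = (-5686.62) × (1.92/20756.2) = -0.5260…

-0.53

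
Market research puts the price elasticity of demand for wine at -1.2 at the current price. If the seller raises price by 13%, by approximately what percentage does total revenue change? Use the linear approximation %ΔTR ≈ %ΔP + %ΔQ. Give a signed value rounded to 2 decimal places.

%ΔQ ≈ Ed × %ΔP = (-1.2) × (+13%) = -15.6000%
%ΔTR ≈ %ΔP + %ΔQ = (+13%) + (-15.6000%) = -2.6000%

-2.60%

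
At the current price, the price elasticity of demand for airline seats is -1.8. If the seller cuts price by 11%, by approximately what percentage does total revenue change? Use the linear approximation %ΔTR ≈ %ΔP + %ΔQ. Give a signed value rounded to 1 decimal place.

%ΔQ ≈ Ed × %ΔP = (-1.8) × (-11%) = +19.8000%
%ΔTR ≈ %ΔP + %ΔQ = (-11%) + (+19.8000%) = +8.8000%

+8.8%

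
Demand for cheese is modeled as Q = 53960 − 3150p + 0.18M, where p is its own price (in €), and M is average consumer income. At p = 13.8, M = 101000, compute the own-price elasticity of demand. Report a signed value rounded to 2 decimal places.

At the given values, Q = 53960 − 3150(13.8) + 0.18(101000) = 28670.
∂Q/∂p = −3150.
E = (-3150) × (13.8/28670) = -1.5162…

-1.52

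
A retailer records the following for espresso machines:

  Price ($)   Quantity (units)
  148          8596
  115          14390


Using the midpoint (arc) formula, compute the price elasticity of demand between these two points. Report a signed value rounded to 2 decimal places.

%ΔQ = (14390 − 8596) / [(8596 + 14390)/2] = 5794/11493 = 0.504132…
%ΔP = (115 − 148) / [(148 + 115)/2] = -33/131.5 = -0.250950…
Arc Ed = %ΔQ / %ΔP = (5794/11493) / (-33/131.5) = -2.0088…

-2.01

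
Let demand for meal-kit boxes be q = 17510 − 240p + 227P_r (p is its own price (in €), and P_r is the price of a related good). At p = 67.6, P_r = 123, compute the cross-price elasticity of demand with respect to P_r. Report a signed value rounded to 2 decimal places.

At the given values, q = 17510 − 240(67.6) + 227(123) = 29207.
∂q/∂P_r = 227.
E = (227) × (123/29207) = 0.9559…

0.96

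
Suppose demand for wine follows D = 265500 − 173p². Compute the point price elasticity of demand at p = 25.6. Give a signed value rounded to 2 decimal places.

dD/dp = −2·173·p = -8857.6. At p = 25.6, D = 152122.72.
Ed = (dD/dp)·(p/D) = (-8857.6) × (25.6/152122.72) = -1.4906…

-1.49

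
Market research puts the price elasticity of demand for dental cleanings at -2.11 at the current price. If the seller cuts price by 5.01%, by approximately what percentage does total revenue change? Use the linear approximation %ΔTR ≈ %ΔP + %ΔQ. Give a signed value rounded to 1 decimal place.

%ΔQ ≈ Ed × %ΔP = (-2.11) × (-5.01%) = +10.5711%
%ΔTR ≈ %ΔP + %ΔQ = (-5.01%) + (+10.5711%) = +5.5611%

+5.6%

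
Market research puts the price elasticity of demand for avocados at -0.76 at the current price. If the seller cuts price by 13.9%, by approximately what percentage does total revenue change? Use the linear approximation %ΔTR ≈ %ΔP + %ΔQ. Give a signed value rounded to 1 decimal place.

-3.3%

%ΔQ ≈ Ed × %ΔP = (-0.76) × (-13.9%) = +10.5640%
%ΔTR ≈ %ΔP + %ΔQ = (-13.9%) + (+10.5640%) = -3.3360%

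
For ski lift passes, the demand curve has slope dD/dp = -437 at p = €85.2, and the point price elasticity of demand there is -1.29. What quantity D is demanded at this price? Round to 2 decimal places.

Ed = (dD/dp)·(p/D) ⇒ D = (dD/dp)·p/Ed = (-437)·85.2/(-1.29) = 28862.3255…

28862.33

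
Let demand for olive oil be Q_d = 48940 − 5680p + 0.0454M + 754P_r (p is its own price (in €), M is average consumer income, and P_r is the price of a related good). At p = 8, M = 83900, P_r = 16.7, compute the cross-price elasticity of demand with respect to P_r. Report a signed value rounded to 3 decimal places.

At the given values, Q_d = 48940 − 5680(8) + 0.0454(83900) + 754(16.7) = 19900.86.
∂Q_d/∂P_r = 754.
E = (754) × (16.7/19900.86) = 0.63272…

0.633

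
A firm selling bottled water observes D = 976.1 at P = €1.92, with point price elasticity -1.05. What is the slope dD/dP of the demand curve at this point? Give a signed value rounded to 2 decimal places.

Ed = (dD/dP)·(P/D) ⇒ dD/dP = Ed·D/P = (-1.05)·976.1/1.92 = -533.8046…

-533.80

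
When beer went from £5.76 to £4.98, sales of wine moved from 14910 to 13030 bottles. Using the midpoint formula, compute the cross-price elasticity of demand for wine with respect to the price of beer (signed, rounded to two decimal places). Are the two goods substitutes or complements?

%ΔQ_{wine} = (13030 − 14910)/avg = -1880/13970 = -0.134574…
%ΔP_{beer} = (4.98 − 5.76)/avg = -0.78/5.37 = -0.145251…
E_cross = (-1880/13970) / (-0.78/5.37) = 0.9264…
E_cross > 0 ⇒ the goods are substitutes.

0.93; substitutes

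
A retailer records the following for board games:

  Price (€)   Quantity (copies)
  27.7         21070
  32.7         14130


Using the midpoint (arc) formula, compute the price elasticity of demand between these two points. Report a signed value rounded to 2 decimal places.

%ΔQ = (14130 − 21070) / [(21070 + 14130)/2] = -6940/17600 = -0.394318…
%ΔP = (32.7 − 27.7) / [(27.7 + 32.7)/2] = 5/30.2 = 0.165562…
Arc Ed = %ΔQ / %ΔP = (-6940/17600) / (5/30.2) = -2.3816…

-2.38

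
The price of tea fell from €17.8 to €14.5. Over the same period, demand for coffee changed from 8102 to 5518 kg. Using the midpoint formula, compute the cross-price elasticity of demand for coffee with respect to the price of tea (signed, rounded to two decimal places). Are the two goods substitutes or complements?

1.86; substitutes

%ΔQ_{coffee} = (5518 − 8102)/avg = -2584/6810 = -0.379441…
%ΔP_{tea} = (14.5 − 17.8)/avg = -3.3/16.15 = -0.204334…
E_cross = (-2584/6810) / (-3.3/16.15) = 1.8569…
E_cross > 0 ⇒ the goods are substitutes.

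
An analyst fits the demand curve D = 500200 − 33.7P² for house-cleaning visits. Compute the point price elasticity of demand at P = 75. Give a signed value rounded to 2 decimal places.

dD/dP = −2·33.7·P = -5055. At P = 75, D = 310637.5.
Ed = (dD/dP)·(P/D) = (-5055) × (75/310637.5) = -1.2204…

-1.22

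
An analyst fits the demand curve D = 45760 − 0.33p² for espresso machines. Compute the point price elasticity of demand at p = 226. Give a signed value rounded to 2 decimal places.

-1.17

dD/dp = −2·0.33·p = -149.16. At p = 226, D = 28904.92.
Ed = (dD/dp)·(p/D) = (-149.16) × (226/28904.92) = -1.1662…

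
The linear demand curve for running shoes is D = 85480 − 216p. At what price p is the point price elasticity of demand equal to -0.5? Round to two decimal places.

Ed = −216p/(85480 − 216p). Set this equal to -0.5:
216p = 0.5·(85480 − 216p) ⇒ 216p(1 + 0.5) = 0.5·85480
p = 0.5·85480 / (216·1.5) = 131.9135…

131.91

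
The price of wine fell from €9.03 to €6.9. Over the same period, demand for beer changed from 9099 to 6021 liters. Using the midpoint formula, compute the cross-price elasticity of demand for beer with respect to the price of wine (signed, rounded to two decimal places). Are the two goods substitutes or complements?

%ΔQ_{beer} = (6021 − 9099)/avg = -3078/7560 = -0.407142…
%ΔP_{wine} = (6.9 − 9.03)/avg = -2.13/7.965 = -0.267419…
E_cross = (-3078/7560) / (-2.13/7.965) = 1.5224…
E_cross > 0 ⇒ the goods are substitutes.

1.52; substitutes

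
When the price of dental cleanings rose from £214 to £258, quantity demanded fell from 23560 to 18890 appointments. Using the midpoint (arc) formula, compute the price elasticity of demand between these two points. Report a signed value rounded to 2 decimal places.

%ΔQ = (18890 − 23560) / [(23560 + 18890)/2] = -4670/21225 = -0.220023…
%ΔP = (258 − 214) / [(214 + 258)/2] = 44/236 = 0.186440…
Arc Ed = %ΔQ / %ΔP = (-4670/21225) / (44/236) = -1.1801…

-1.18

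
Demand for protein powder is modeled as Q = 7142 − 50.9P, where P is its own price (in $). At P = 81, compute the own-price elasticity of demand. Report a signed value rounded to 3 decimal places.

At the given values, Q = 7142 − 50.9(81) = 3019.1.
∂Q/∂P = −50.9.
E = (-50.9) × (81/3019.1) = -1.36560…

-1.366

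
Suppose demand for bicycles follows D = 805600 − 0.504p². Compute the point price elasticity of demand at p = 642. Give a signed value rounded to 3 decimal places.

dD/dp = −2·0.504·p = -647.136. At p = 642, D = 597869.344.
Ed = (dD/dp)·(p/D) = (-647.136) × (642/597869.344) = -0.69490…

-0.695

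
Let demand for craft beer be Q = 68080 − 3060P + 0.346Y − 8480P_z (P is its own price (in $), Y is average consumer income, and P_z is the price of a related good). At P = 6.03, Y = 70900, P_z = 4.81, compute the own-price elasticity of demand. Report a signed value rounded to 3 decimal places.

At the given values, Q = 68080 − 3060(6.03) + 0.346(70900) − 8480(4.81) = 33370.8.
∂Q/∂P = −3060.
E = (-3060) × (6.03/33370.8) = -0.55293…

-0.553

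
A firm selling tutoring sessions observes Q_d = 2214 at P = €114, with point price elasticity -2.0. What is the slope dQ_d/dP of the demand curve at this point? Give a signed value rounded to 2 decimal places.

Ed = (dQ_d/dP)·(P/Q_d) ⇒ dQ_d/dP = Ed·Q_d/P = (-2.0)·2214/114 = -38.8421…

-38.84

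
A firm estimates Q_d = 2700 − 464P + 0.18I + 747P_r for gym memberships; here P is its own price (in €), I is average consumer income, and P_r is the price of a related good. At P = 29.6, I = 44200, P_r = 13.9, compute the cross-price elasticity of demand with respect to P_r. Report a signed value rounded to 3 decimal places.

1.421

At the given values, Q_d = 2700 − 464(29.6) + 0.18(44200) + 747(13.9) = 7304.9.
∂Q_d/∂P_r = 747.
E = (747) × (13.9/7304.9) = 1.42141…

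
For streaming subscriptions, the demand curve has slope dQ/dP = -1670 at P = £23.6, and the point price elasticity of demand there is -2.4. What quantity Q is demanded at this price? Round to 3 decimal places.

Ed = (dQ/dP)·(P/Q) ⇒ Q = (dQ/dP)·P/Ed = (-1670)·23.6/(-2.4) = 16421.66666…

16421.667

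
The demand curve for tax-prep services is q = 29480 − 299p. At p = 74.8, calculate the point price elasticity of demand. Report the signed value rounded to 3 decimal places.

dq/dp = −299. At p = 74.8, q = 29480 − 299(74.8) = 7114.8.
Ed = (dq/dp)·(p/q) = −299 × (74.8/7114.8) = -3.14347…

-3.143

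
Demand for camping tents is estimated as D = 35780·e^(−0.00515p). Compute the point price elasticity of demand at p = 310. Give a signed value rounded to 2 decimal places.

dD/dp = −0.00515·D = -37.3333. At p = 310, D = 7249.19.
Ed = (dD/dp)·(p/D) = (-37.3333) × (310/7249.19) = -1.5965

-1.60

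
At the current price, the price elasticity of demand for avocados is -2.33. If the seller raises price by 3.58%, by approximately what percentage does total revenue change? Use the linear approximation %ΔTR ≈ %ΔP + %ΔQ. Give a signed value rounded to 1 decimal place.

-4.8%

%ΔQ ≈ Ed × %ΔP = (-2.33) × (+3.58%) = -8.3414%
%ΔTR ≈ %ΔP + %ΔQ = (+3.58%) + (-8.3414%) = -4.7614%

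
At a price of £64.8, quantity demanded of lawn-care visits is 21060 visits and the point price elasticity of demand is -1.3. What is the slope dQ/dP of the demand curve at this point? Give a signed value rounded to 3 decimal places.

Ed = (dQ/dP)·(P/Q) ⇒ dQ/dP = Ed·Q/P = (-1.3)·21060/64.8 = -422.5

-422.500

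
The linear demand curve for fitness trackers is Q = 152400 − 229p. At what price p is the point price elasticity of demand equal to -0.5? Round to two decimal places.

Ed = −229p/(152400 − 229p). Set this equal to -0.5:
229p = 0.5·(152400 − 229p) ⇒ 229p(1 + 0.5) = 0.5·152400
p = 0.5·152400 / (229·1.5) = 221.8340…

221.83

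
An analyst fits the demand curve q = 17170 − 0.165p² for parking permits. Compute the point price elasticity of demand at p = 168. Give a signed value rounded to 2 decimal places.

dq/dp = −2·0.165·p = -55.44. At p = 168, q = 12513.04.
Ed = (dq/dp)·(p/q) = (-55.44) × (168/12513.04) = -0.7443…

-0.74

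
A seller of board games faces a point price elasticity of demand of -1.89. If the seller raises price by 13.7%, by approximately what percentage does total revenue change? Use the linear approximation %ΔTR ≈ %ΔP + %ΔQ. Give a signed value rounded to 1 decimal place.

-12.2%

%ΔQ ≈ Ed × %ΔP = (-1.89) × (+13.7%) = -25.8930%
%ΔTR ≈ %ΔP + %ΔQ = (+13.7%) + (-25.8930%) = -12.1930%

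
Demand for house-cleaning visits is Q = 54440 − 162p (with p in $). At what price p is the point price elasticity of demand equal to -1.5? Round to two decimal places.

Ed = −162p/(54440 − 162p). Set this equal to -1.5:
162p = 1.5·(54440 − 162p) ⇒ 162p(1 + 1.5) = 1.5·54440
p = 1.5·54440 / (162·2.5) = 201.6296…

201.63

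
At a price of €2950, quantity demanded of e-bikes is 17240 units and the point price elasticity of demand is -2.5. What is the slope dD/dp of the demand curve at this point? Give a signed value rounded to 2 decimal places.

Ed = (dD/dp)·(p/D) ⇒ dD/dp = Ed·D/p = (-2.5)·17240/2950 = -14.6101…

-14.61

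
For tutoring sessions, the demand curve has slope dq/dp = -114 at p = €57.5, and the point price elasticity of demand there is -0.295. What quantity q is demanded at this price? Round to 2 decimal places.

Ed = (dq/dp)·(p/q) ⇒ q = (dq/dp)·p/Ed = (-114)·57.5/(-0.295) = 22220.3389…

22220.34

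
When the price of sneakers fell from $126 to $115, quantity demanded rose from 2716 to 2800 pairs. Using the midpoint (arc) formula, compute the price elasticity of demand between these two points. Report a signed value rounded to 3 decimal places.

%ΔQ = (2800 − 2716) / [(2716 + 2800)/2] = 84/2758 = 0.030456…
%ΔP = (115 − 126) / [(126 + 115)/2] = -11/120.5 = -0.091286…
Arc Ed = %ΔQ / %ΔP = (84/2758) / (-11/120.5) = -0.33364…

-0.334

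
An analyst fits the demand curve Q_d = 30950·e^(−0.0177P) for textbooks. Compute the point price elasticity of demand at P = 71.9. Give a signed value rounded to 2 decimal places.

dQ_d/dP = −0.0177·Q_d = -153.44. At P = 71.9, Q_d = 8668.91.
Ed = (dQ_d/dP)·(P/Q_d) = (-153.44) × (71.9/8668.91) = -1.2726…

-1.27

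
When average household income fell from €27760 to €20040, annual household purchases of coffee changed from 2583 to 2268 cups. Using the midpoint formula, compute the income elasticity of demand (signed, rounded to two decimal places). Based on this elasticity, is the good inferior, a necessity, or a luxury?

0.40; necessity

%ΔQ = (2268 − 2583)/[( 2583 + 2268)/2] = -315/2425.5 = -0.129870…
%ΔIncome = (20040 − 27760)/[( 27760 + 20040)/2] = -7720/23900 = -0.323012…
E_income = (-315/2425.5) / (-7720/23900) = 0.4020…
0 < E_income < 1 ⇒ normal good, necessity.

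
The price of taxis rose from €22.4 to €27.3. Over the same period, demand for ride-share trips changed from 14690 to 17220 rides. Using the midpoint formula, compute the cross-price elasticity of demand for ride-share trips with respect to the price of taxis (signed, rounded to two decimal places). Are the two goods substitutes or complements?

0.80; substitutes

%ΔQ_{ride-share trips} = (17220 − 14690)/avg = 2530/15955 = 0.158570…
%ΔP_{taxis} = (27.3 − 22.4)/avg = 4.9/24.85 = 0.197183…
E_cross = (2530/15955) / (4.9/24.85) = 0.8041…
E_cross > 0 ⇒ the goods are substitutes.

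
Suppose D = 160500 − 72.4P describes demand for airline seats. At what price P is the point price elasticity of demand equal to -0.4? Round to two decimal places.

633.39

Ed = −72.4P/(160500 − 72.4P). Set this equal to -0.4:
72.4P = 0.4·(160500 − 72.4P) ⇒ 72.4P(1 + 0.4) = 0.4·160500
P = 0.4·160500 / (72.4·1.4) = 633.3859…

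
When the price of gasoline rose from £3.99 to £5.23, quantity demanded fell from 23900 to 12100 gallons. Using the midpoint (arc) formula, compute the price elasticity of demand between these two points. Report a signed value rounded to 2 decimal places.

-2.44

%ΔQ = (12100 − 23900) / [(23900 + 12100)/2] = -11800/18000 = -0.655555…
%ΔP = (5.23 − 3.99) / [(3.99 + 5.23)/2] = 1.24/4.61 = 0.268980…
Arc Ed = %ΔQ / %ΔP = (-11800/18000) / (1.24/4.61) = -2.4371…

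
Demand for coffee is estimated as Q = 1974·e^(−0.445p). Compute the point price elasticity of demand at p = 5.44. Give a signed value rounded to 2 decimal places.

-2.42

dQ/dp = −0.445·Q = -78.049. At p = 5.44, Q = 175.391.
Ed = (dQ/dp)·(p/Q) = (-78.049) × (5.44/175.391) = -2.4208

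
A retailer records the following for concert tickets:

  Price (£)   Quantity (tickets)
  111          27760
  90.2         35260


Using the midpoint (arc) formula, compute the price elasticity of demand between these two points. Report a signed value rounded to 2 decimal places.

-1.15

%ΔQ = (35260 − 27760) / [(27760 + 35260)/2] = 7500/31510 = 0.238019…
%ΔP = (90.2 − 111) / [(111 + 90.2)/2] = -20.8/100.6 = -0.206759…
Arc Ed = %ΔQ / %ΔP = (7500/31510) / (-20.8/100.6) = -1.1511…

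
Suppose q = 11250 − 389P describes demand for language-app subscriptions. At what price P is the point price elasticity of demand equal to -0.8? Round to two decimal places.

Ed = −389P/(11250 − 389P). Set this equal to -0.8:
389P = 0.8·(11250 − 389P) ⇒ 389P(1 + 0.8) = 0.8·11250
P = 0.8·11250 / (389·1.8) = 12.8534…

12.85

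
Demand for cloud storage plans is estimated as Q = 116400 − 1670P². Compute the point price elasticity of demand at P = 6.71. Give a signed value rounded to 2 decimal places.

-3.65

dQ/dP = −2·1670·P = -22411.4. At P = 6.71, Q = 41209.753.
Ed = (dQ/dP)·(P/Q) = (-22411.4) × (6.71/41209.753) = -3.6491…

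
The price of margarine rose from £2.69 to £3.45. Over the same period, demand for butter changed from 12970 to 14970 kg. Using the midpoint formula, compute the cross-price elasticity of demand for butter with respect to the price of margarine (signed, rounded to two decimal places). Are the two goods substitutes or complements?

%ΔQ_{butter} = (14970 − 12970)/avg = 2000/13970 = 0.143163…
%ΔP_{margarine} = (3.45 − 2.69)/avg = 0.76/3.07 = 0.247557…
E_cross = (2000/13970) / (0.76/3.07) = 0.5783…
E_cross > 0 ⇒ the goods are substitutes.

0.58; substitutes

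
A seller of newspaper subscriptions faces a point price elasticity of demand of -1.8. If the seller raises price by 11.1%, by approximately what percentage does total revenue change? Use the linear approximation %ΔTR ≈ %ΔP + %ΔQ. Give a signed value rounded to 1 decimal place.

-8.9%

%ΔQ ≈ Ed × %ΔP = (-1.8) × (+11.1%) = -19.9800%
%ΔTR ≈ %ΔP + %ΔQ = (+11.1%) + (-19.9800%) = -8.8800%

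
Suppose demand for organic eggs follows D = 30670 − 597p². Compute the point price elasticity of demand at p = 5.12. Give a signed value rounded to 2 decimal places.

-2.08

dD/dp = −2·597·p = -6113.28. At p = 5.12, D = 15020.0032.
Ed = (dD/dp)·(p/D) = (-6113.28) × (5.12/15020.0032) = -2.0838…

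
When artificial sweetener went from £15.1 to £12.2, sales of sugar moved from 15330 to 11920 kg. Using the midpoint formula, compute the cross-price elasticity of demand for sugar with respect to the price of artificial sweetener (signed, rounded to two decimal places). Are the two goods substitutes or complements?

%ΔQ_{sugar} = (11920 − 15330)/avg = -3410/13625 = -0.250275…
%ΔP_{artificial sweetener} = (12.2 − 15.1)/avg = -2.9/13.65 = -0.212454…
E_cross = (-3410/13625) / (-2.9/13.65) = 1.1780…
E_cross > 0 ⇒ the goods are substitutes.

1.18; substitutes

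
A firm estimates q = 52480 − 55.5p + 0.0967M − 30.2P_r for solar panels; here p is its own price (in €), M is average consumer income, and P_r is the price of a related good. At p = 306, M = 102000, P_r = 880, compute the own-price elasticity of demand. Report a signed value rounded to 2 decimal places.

-0.90

At the given values, q = 52480 − 55.5(306) + 0.0967(102000) − 30.2(880) = 18784.4.
∂q/∂p = −55.5.
E = (-55.5) × (306/18784.4) = -0.9041…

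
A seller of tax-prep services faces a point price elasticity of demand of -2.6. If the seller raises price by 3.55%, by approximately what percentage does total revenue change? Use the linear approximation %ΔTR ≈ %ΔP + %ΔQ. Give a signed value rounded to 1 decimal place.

%ΔQ ≈ Ed × %ΔP = (-2.6) × (+3.55%) = -9.2300%
%ΔTR ≈ %ΔP + %ΔQ = (+3.55%) + (-9.2300%) = -5.6800%

-5.7%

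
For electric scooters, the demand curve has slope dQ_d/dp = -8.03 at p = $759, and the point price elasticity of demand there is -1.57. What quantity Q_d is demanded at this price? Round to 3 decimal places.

Ed = (dQ_d/dp)·(p/Q_d) ⇒ Q_d = (dQ_d/dp)·p/Ed = (-8.03)·759/(-1.57) = 3882.01910…

3882.019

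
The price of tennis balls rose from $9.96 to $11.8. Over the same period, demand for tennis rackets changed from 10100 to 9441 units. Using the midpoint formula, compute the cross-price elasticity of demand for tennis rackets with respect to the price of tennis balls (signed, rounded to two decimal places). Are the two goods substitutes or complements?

%ΔQ_{tennis rackets} = (9441 − 10100)/avg = -659/9770.5 = -0.067447…
%ΔP_{tennis balls} = (11.8 − 9.96)/avg = 1.84/10.88 = 0.169117…
E_cross = (-659/9770.5) / (1.84/10.88) = -0.3988…
E_cross < 0 ⇒ the goods are complements.

-0.40; complements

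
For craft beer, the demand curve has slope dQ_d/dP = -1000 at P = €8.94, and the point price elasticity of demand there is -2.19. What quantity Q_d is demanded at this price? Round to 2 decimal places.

4082.19

Ed = (dQ_d/dP)·(P/Q_d) ⇒ Q_d = (dQ_d/dP)·P/Ed = (-1000)·8.94/(-2.19) = 4082.1917…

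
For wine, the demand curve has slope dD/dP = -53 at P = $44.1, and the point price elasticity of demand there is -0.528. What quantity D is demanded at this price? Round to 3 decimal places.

4426.705

Ed = (dD/dP)·(P/D) ⇒ D = (dD/dP)·P/Ed = (-53)·44.1/(-0.528) = 4426.70454…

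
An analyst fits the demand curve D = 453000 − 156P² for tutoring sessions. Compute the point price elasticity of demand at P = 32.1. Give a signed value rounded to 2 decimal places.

dD/dP = −2·156·P = -10015.2. At P = 32.1, D = 292256.04.
Ed = (dD/dP)·(P/D) = (-10015.2) × (32.1/292256.04) = -1.1000…

-1.10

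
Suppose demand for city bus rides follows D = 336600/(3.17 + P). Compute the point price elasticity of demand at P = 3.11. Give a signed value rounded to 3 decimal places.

dD/dP = −336600/(3.17 + P)² = -8534.83. At P = 3.11, D = 53598.7.
Ed = (dD/dP)·(P/D) = (-8534.83) × (3.11/53598.7) = -0.49522…

-0.495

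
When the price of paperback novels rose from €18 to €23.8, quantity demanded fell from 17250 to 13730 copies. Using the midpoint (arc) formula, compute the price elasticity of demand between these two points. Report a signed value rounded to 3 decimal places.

%ΔQ = (13730 − 17250) / [(17250 + 13730)/2] = -3520/15490 = -0.227243…
%ΔP = (23.8 − 18) / [(18 + 23.8)/2] = 5.8/20.9 = 0.277511…
Arc Ed = %ΔQ / %ΔP = (-3520/15490) / (5.8/20.9) = -0.81885…

-0.819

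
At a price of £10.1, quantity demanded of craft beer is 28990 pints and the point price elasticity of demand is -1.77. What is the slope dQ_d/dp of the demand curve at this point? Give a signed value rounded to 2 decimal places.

Ed = (dQ_d/dp)·(p/Q_d) ⇒ dQ_d/dp = Ed·Q_d/p = (-1.77)·28990/10.1 = -5080.4257…

-5080.43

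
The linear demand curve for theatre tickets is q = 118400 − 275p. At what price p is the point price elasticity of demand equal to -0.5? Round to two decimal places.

Ed = −275p/(118400 − 275p). Set this equal to -0.5:
275p = 0.5·(118400 − 275p) ⇒ 275p(1 + 0.5) = 0.5·118400
p = 0.5·118400 / (275·1.5) = 143.5151…

143.52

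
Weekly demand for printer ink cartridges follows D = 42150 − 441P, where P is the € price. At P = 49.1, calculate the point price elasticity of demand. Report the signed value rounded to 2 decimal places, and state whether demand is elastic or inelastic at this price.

dD/dP = −441. At P = 49.1, D = 42150 − 441(49.1) = 20496.9.
Ed = (dD/dP)·(P/D) = −441 × (49.1/20496.9) = -1.0564…
|Ed| = 1.06 > 1, so demand is elastic.

-1.06; elastic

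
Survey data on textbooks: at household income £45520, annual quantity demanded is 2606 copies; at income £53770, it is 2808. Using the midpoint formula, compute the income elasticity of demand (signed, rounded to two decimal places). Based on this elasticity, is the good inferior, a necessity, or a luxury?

%ΔQ = (2808 − 2606)/[( 2606 + 2808)/2] = 202/2707 = 0.074621…
%ΔIncome = (53770 − 45520)/[( 45520 + 53770)/2] = 8250/49645 = 0.166179…
E_income = (202/2707) / (8250/49645) = 0.4490…
0 < E_income < 1 ⇒ normal good, necessity.

0.45; necessity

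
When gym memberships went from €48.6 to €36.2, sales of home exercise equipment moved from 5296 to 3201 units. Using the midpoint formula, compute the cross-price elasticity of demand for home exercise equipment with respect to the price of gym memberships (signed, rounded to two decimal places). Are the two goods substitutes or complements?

1.69; substitutes

%ΔQ_{home exercise equipment} = (3201 − 5296)/avg = -2095/4248.5 = -0.493115…
%ΔP_{gym memberships} = (36.2 − 48.6)/avg = -12.4/42.4 = -0.292452…
E_cross = (-2095/4248.5) / (-12.4/42.4) = 1.6861…
E_cross > 0 ⇒ the goods are substitutes.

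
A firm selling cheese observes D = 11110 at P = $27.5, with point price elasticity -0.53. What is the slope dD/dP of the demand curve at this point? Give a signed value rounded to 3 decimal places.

Ed = (dD/dP)·(P/D) ⇒ dD/dP = Ed·D/P = (-0.53)·11110/27.5 = -214.12

-214.120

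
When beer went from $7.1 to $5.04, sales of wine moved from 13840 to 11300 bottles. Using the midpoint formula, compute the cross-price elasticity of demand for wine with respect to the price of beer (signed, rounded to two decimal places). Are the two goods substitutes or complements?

%ΔQ_{wine} = (11300 − 13840)/avg = -2540/12570 = -0.202068…
%ΔP_{beer} = (5.04 − 7.1)/avg = -2.06/6.07 = -0.339373…
E_cross = (-2540/12570) / (-2.06/6.07) = 0.5954…
E_cross > 0 ⇒ the goods are substitutes.

0.60; substitutes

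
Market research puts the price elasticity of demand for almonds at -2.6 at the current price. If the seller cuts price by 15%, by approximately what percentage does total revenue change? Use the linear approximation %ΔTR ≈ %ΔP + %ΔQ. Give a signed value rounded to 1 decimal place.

%ΔQ ≈ Ed × %ΔP = (-2.6) × (-15%) = +39.0000%
%ΔTR ≈ %ΔP + %ΔQ = (-15%) + (+39.0000%) = +24.0000%

+24.0%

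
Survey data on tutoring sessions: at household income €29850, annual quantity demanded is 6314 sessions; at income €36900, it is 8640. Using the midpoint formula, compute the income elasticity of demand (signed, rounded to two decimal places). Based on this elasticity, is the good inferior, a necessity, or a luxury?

1.47; luxury

%ΔQ = (8640 − 6314)/[( 6314 + 8640)/2] = 2326/7477 = 0.311087…
%ΔIncome = (36900 − 29850)/[( 29850 + 36900)/2] = 7050/33375 = 0.211235…
E_income = (2326/7477) / (7050/33375) = 1.4727…
E_income > 1 ⇒ normal good, luxury.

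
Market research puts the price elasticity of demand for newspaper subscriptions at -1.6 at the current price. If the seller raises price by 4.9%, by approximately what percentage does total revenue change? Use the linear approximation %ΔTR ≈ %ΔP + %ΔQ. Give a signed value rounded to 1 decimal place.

%ΔQ ≈ Ed × %ΔP = (-1.6) × (+4.9%) = -7.8400%
%ΔTR ≈ %ΔP + %ΔQ = (+4.9%) + (-7.8400%) = -2.9400%

-2.9%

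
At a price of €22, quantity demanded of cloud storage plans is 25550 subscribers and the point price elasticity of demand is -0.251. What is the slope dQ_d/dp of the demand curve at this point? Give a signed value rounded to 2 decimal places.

Ed = (dQ_d/dp)·(p/Q_d) ⇒ dQ_d/dp = Ed·Q_d/p = (-0.251)·25550/22 = -291.5022…

-291.50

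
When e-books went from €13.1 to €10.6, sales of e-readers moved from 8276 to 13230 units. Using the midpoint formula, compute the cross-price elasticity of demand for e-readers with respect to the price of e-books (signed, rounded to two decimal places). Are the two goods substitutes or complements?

%ΔQ_{e-readers} = (13230 − 8276)/avg = 4954/10753 = 0.460708…
%ΔP_{e-books} = (10.6 − 13.1)/avg = -2.5/11.85 = -0.210970…
E_cross = (4954/10753) / (-2.5/11.85) = -2.1837…
E_cross < 0 ⇒ the goods are complements.

-2.18; complements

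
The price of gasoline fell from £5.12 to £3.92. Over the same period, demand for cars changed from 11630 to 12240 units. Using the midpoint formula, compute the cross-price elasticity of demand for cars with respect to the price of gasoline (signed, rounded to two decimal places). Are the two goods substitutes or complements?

%ΔQ_{cars} = (12240 − 11630)/avg = 610/11935 = 0.051110…
%ΔP_{gasoline} = (3.92 − 5.12)/avg = -1.2/4.52 = -0.265486…
E_cross = (610/11935) / (-1.2/4.52) = -0.1925…
E_cross < 0 ⇒ the goods are complements.

-0.19; complements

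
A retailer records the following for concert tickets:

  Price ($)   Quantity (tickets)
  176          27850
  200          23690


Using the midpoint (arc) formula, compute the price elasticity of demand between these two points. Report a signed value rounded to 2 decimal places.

-1.26

%ΔQ = (23690 − 27850) / [(27850 + 23690)/2] = -4160/25770 = -0.161428…
%ΔP = (200 − 176) / [(176 + 200)/2] = 24/188 = 0.127659…
Arc Ed = %ΔQ / %ΔP = (-4160/25770) / (24/188) = -1.2645…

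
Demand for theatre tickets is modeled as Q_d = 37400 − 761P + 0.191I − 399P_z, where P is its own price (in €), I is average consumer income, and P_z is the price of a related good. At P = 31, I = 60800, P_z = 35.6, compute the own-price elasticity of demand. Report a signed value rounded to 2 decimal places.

At the given values, Q_d = 37400 − 761(31) + 0.191(60800) − 399(35.6) = 11217.4.
∂Q_d/∂P = −761.
E = (-761) × (31/11217.4) = -2.1030…

-2.10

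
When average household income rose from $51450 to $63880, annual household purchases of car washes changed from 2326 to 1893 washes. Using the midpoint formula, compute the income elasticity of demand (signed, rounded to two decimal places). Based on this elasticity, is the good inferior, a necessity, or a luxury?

-0.95; inferior

%ΔQ = (1893 − 2326)/[( 2326 + 1893)/2] = -433/2109.5 = -0.205261…
%ΔIncome = (63880 − 51450)/[( 51450 + 63880)/2] = 12430/57665 = 0.215555…
E_income = (-433/2109.5) / (12430/57665) = -0.9522…
E_income < 0 ⇒ inferior good.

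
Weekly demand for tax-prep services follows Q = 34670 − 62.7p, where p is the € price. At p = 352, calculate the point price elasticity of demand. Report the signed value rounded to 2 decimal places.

-1.75

dQ/dp = −62.7. At p = 352, Q = 34670 − 62.7(352) = 12599.6.
Ed = (dQ/dp)·(p/Q) = −62.7 × (352/12599.6) = -1.7516…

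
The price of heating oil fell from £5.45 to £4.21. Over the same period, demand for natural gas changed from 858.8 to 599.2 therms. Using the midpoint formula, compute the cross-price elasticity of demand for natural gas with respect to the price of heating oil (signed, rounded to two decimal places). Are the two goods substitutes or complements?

%ΔQ_{natural gas} = (599.2 − 858.8)/avg = -259.6/729 = -0.356104…
%ΔP_{heating oil} = (4.21 − 5.45)/avg = -1.24/4.83 = -0.256728…
E_cross = (-259.6/729) / (-1.24/4.83) = 1.3870…
E_cross > 0 ⇒ the goods are substitutes.

1.39; substitutes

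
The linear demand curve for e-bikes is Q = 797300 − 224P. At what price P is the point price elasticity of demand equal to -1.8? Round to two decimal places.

Ed = −224P/(797300 − 224P). Set this equal to -1.8:
224P = 1.8·(797300 − 224P) ⇒ 224P(1 + 1.8) = 1.8·797300
P = 1.8·797300 / (224·2.8) = 2288.1696…

2288.17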